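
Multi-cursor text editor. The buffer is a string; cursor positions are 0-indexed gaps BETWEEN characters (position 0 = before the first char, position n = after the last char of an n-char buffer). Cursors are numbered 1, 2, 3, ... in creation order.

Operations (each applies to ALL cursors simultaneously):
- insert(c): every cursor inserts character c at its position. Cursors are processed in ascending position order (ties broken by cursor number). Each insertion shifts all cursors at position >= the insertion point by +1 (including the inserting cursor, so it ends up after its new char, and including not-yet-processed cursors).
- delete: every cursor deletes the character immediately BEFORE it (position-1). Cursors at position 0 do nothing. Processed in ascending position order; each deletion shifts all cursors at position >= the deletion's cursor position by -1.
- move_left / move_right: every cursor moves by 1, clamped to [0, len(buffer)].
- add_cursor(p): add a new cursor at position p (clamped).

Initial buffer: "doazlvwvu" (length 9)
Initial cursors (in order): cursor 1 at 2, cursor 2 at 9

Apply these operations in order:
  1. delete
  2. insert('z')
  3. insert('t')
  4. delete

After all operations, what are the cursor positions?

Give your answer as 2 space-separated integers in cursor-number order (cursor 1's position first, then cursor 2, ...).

After op 1 (delete): buffer="dazlvwv" (len 7), cursors c1@1 c2@7, authorship .......
After op 2 (insert('z')): buffer="dzazlvwvz" (len 9), cursors c1@2 c2@9, authorship .1......2
After op 3 (insert('t')): buffer="dztazlvwvzt" (len 11), cursors c1@3 c2@11, authorship .11......22
After op 4 (delete): buffer="dzazlvwvz" (len 9), cursors c1@2 c2@9, authorship .1......2

Answer: 2 9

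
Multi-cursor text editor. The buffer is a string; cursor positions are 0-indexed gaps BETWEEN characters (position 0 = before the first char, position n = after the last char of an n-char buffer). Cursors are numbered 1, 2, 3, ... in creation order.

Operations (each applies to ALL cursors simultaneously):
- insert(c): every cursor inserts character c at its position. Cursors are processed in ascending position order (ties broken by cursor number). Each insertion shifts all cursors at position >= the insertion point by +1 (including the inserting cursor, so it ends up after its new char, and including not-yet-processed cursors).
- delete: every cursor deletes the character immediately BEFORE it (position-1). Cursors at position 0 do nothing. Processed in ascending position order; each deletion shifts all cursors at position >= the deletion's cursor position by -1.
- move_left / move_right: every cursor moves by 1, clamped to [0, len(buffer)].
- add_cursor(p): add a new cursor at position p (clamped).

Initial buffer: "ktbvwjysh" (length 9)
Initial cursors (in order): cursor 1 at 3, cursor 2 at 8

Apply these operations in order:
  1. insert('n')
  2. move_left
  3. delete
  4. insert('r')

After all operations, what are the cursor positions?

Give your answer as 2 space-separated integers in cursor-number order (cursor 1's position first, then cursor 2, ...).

After op 1 (insert('n')): buffer="ktbnvwjysnh" (len 11), cursors c1@4 c2@10, authorship ...1.....2.
After op 2 (move_left): buffer="ktbnvwjysnh" (len 11), cursors c1@3 c2@9, authorship ...1.....2.
After op 3 (delete): buffer="ktnvwjynh" (len 9), cursors c1@2 c2@7, authorship ..1....2.
After op 4 (insert('r')): buffer="ktrnvwjyrnh" (len 11), cursors c1@3 c2@9, authorship ..11....22.

Answer: 3 9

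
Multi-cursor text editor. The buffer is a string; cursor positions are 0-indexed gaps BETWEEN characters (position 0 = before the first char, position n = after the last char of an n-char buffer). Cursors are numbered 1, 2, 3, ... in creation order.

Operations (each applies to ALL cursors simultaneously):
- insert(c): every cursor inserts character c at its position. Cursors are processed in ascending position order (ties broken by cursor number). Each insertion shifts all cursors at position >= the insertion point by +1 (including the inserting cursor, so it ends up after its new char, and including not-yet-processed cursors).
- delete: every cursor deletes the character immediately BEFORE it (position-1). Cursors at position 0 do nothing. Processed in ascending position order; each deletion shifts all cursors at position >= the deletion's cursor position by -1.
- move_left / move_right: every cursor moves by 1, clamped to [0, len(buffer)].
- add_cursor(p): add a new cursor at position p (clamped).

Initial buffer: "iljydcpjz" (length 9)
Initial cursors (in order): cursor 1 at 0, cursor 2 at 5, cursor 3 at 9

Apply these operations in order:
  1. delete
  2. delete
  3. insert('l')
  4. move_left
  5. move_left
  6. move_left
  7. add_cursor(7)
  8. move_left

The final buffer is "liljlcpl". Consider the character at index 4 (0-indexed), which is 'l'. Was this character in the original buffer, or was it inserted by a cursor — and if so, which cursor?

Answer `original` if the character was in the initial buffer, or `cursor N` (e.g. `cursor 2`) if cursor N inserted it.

Answer: cursor 2

Derivation:
After op 1 (delete): buffer="iljycpj" (len 7), cursors c1@0 c2@4 c3@7, authorship .......
After op 2 (delete): buffer="iljcp" (len 5), cursors c1@0 c2@3 c3@5, authorship .....
After op 3 (insert('l')): buffer="liljlcpl" (len 8), cursors c1@1 c2@5 c3@8, authorship 1...2..3
After op 4 (move_left): buffer="liljlcpl" (len 8), cursors c1@0 c2@4 c3@7, authorship 1...2..3
After op 5 (move_left): buffer="liljlcpl" (len 8), cursors c1@0 c2@3 c3@6, authorship 1...2..3
After op 6 (move_left): buffer="liljlcpl" (len 8), cursors c1@0 c2@2 c3@5, authorship 1...2..3
After op 7 (add_cursor(7)): buffer="liljlcpl" (len 8), cursors c1@0 c2@2 c3@5 c4@7, authorship 1...2..3
After op 8 (move_left): buffer="liljlcpl" (len 8), cursors c1@0 c2@1 c3@4 c4@6, authorship 1...2..3
Authorship (.=original, N=cursor N): 1 . . . 2 . . 3
Index 4: author = 2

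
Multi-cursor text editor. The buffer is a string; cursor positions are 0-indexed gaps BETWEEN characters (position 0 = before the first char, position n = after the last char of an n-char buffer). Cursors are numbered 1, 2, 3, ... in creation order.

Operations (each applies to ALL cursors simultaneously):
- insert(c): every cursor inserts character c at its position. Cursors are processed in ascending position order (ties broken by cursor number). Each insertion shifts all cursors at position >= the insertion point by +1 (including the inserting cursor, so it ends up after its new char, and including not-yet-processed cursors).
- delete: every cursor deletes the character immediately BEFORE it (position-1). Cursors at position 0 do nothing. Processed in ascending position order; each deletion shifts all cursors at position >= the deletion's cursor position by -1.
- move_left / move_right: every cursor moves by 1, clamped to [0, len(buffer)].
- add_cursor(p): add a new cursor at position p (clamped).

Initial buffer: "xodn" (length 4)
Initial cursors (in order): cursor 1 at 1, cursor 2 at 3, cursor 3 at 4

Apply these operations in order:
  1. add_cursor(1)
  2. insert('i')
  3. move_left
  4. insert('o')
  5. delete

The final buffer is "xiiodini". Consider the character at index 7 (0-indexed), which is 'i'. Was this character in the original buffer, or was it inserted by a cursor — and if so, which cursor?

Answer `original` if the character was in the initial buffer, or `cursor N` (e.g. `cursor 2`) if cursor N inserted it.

Answer: cursor 3

Derivation:
After op 1 (add_cursor(1)): buffer="xodn" (len 4), cursors c1@1 c4@1 c2@3 c3@4, authorship ....
After op 2 (insert('i')): buffer="xiiodini" (len 8), cursors c1@3 c4@3 c2@6 c3@8, authorship .14..2.3
After op 3 (move_left): buffer="xiiodini" (len 8), cursors c1@2 c4@2 c2@5 c3@7, authorship .14..2.3
After op 4 (insert('o')): buffer="xiooiodoinoi" (len 12), cursors c1@4 c4@4 c2@8 c3@11, authorship .1144..22.33
After op 5 (delete): buffer="xiiodini" (len 8), cursors c1@2 c4@2 c2@5 c3@7, authorship .14..2.3
Authorship (.=original, N=cursor N): . 1 4 . . 2 . 3
Index 7: author = 3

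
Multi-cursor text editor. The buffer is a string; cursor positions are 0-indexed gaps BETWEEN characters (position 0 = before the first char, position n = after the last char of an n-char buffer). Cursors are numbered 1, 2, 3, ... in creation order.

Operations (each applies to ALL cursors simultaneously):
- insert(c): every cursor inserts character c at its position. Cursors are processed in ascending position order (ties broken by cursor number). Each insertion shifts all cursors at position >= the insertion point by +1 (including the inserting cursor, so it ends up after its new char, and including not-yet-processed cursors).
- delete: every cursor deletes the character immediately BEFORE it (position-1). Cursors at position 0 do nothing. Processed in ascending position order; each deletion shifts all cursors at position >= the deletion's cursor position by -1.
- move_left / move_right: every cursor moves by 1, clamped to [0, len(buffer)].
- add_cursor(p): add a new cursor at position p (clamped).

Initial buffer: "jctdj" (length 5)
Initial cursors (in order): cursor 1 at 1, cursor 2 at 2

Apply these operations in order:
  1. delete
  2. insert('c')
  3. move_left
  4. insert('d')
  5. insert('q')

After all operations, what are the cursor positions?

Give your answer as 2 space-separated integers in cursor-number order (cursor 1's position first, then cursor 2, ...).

After op 1 (delete): buffer="tdj" (len 3), cursors c1@0 c2@0, authorship ...
After op 2 (insert('c')): buffer="cctdj" (len 5), cursors c1@2 c2@2, authorship 12...
After op 3 (move_left): buffer="cctdj" (len 5), cursors c1@1 c2@1, authorship 12...
After op 4 (insert('d')): buffer="cddctdj" (len 7), cursors c1@3 c2@3, authorship 1122...
After op 5 (insert('q')): buffer="cddqqctdj" (len 9), cursors c1@5 c2@5, authorship 112122...

Answer: 5 5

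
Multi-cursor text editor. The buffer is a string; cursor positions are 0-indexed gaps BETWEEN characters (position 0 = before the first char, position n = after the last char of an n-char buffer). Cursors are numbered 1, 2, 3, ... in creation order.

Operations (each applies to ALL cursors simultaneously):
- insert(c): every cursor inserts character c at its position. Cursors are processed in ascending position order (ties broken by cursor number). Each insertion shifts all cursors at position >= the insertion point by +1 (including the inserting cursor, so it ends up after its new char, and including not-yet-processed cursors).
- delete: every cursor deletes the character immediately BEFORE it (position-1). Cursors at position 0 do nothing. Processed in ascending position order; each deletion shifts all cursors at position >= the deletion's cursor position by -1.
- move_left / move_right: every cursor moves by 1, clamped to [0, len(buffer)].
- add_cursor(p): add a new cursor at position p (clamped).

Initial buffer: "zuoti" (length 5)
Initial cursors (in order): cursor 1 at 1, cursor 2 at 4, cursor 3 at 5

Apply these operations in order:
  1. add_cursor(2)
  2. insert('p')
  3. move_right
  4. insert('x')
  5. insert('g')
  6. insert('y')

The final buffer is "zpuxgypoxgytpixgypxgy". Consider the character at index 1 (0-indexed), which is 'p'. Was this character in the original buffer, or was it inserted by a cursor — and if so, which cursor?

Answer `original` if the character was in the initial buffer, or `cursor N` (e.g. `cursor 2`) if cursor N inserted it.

After op 1 (add_cursor(2)): buffer="zuoti" (len 5), cursors c1@1 c4@2 c2@4 c3@5, authorship .....
After op 2 (insert('p')): buffer="zpupotpip" (len 9), cursors c1@2 c4@4 c2@7 c3@9, authorship .1.4..2.3
After op 3 (move_right): buffer="zpupotpip" (len 9), cursors c1@3 c4@5 c2@8 c3@9, authorship .1.4..2.3
After op 4 (insert('x')): buffer="zpuxpoxtpixpx" (len 13), cursors c1@4 c4@7 c2@11 c3@13, authorship .1.14.4.2.233
After op 5 (insert('g')): buffer="zpuxgpoxgtpixgpxg" (len 17), cursors c1@5 c4@9 c2@14 c3@17, authorship .1.114.44.2.22333
After op 6 (insert('y')): buffer="zpuxgypoxgytpixgypxgy" (len 21), cursors c1@6 c4@11 c2@17 c3@21, authorship .1.1114.444.2.2223333
Authorship (.=original, N=cursor N): . 1 . 1 1 1 4 . 4 4 4 . 2 . 2 2 2 3 3 3 3
Index 1: author = 1

Answer: cursor 1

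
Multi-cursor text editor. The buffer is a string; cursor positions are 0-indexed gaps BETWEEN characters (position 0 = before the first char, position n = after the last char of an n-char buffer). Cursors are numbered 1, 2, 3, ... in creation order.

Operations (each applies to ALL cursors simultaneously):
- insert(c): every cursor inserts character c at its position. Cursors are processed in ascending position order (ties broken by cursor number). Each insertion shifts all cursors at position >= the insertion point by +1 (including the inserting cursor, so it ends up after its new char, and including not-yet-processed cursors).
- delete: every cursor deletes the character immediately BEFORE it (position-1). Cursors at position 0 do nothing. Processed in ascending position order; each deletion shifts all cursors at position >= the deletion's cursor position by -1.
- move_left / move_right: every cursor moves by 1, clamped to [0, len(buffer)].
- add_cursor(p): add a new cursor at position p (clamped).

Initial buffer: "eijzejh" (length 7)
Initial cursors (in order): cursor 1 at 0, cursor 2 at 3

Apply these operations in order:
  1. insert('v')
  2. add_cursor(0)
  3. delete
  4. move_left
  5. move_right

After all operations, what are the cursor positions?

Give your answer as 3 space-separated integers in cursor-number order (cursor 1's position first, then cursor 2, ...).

After op 1 (insert('v')): buffer="veijvzejh" (len 9), cursors c1@1 c2@5, authorship 1...2....
After op 2 (add_cursor(0)): buffer="veijvzejh" (len 9), cursors c3@0 c1@1 c2@5, authorship 1...2....
After op 3 (delete): buffer="eijzejh" (len 7), cursors c1@0 c3@0 c2@3, authorship .......
After op 4 (move_left): buffer="eijzejh" (len 7), cursors c1@0 c3@0 c2@2, authorship .......
After op 5 (move_right): buffer="eijzejh" (len 7), cursors c1@1 c3@1 c2@3, authorship .......

Answer: 1 3 1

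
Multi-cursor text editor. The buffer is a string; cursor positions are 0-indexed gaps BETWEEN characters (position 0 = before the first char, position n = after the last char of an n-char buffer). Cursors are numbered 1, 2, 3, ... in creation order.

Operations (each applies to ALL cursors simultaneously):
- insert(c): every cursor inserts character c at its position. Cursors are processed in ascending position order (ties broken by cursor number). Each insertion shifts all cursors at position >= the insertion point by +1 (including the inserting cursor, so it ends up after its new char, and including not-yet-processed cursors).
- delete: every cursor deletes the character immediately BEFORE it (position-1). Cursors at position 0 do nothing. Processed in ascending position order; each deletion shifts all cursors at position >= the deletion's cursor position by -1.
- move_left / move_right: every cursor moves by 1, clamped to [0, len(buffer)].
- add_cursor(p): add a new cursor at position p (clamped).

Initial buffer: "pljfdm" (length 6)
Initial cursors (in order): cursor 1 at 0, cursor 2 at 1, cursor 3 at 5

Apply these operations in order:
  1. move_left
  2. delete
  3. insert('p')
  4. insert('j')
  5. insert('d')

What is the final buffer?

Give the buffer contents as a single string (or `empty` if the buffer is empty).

After op 1 (move_left): buffer="pljfdm" (len 6), cursors c1@0 c2@0 c3@4, authorship ......
After op 2 (delete): buffer="pljdm" (len 5), cursors c1@0 c2@0 c3@3, authorship .....
After op 3 (insert('p')): buffer="pppljpdm" (len 8), cursors c1@2 c2@2 c3@6, authorship 12...3..
After op 4 (insert('j')): buffer="ppjjpljpjdm" (len 11), cursors c1@4 c2@4 c3@9, authorship 1212...33..
After op 5 (insert('d')): buffer="ppjjddpljpjddm" (len 14), cursors c1@6 c2@6 c3@12, authorship 121212...333..

Answer: ppjjddpljpjddm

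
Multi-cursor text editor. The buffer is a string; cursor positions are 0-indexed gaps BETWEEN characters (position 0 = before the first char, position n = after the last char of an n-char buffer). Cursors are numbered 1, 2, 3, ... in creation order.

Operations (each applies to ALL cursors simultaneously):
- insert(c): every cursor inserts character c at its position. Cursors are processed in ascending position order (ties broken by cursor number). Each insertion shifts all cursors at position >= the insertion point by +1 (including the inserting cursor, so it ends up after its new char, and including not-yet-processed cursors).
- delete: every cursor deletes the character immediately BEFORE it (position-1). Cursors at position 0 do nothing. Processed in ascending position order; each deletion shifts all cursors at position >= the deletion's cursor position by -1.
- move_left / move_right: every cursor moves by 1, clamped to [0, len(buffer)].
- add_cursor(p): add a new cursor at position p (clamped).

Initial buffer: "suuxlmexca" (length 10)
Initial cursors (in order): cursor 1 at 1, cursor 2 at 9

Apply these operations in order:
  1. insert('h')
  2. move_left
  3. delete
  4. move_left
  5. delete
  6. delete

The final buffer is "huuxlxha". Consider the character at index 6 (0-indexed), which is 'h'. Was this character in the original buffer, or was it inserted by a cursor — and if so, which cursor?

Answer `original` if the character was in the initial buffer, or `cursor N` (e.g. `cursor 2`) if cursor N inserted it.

After op 1 (insert('h')): buffer="shuuxlmexcha" (len 12), cursors c1@2 c2@11, authorship .1........2.
After op 2 (move_left): buffer="shuuxlmexcha" (len 12), cursors c1@1 c2@10, authorship .1........2.
After op 3 (delete): buffer="huuxlmexha" (len 10), cursors c1@0 c2@8, authorship 1.......2.
After op 4 (move_left): buffer="huuxlmexha" (len 10), cursors c1@0 c2@7, authorship 1.......2.
After op 5 (delete): buffer="huuxlmxha" (len 9), cursors c1@0 c2@6, authorship 1......2.
After op 6 (delete): buffer="huuxlxha" (len 8), cursors c1@0 c2@5, authorship 1.....2.
Authorship (.=original, N=cursor N): 1 . . . . . 2 .
Index 6: author = 2

Answer: cursor 2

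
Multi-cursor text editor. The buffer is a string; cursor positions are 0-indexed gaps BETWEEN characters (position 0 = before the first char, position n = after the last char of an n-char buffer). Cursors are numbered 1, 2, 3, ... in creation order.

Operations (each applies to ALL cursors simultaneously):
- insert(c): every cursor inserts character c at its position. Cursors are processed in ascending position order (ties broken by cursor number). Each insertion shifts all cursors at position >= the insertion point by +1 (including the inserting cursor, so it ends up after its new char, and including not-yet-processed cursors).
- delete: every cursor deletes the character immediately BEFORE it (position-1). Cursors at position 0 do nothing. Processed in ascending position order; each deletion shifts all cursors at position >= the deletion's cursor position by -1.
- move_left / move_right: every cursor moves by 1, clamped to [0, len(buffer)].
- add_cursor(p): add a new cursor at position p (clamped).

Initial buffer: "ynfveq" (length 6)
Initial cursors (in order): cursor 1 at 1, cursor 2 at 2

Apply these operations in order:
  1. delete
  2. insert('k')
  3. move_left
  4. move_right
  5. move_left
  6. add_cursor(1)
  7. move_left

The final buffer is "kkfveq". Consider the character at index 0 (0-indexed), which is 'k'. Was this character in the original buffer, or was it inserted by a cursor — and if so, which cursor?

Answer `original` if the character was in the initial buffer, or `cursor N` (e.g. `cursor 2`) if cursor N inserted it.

After op 1 (delete): buffer="fveq" (len 4), cursors c1@0 c2@0, authorship ....
After op 2 (insert('k')): buffer="kkfveq" (len 6), cursors c1@2 c2@2, authorship 12....
After op 3 (move_left): buffer="kkfveq" (len 6), cursors c1@1 c2@1, authorship 12....
After op 4 (move_right): buffer="kkfveq" (len 6), cursors c1@2 c2@2, authorship 12....
After op 5 (move_left): buffer="kkfveq" (len 6), cursors c1@1 c2@1, authorship 12....
After op 6 (add_cursor(1)): buffer="kkfveq" (len 6), cursors c1@1 c2@1 c3@1, authorship 12....
After op 7 (move_left): buffer="kkfveq" (len 6), cursors c1@0 c2@0 c3@0, authorship 12....
Authorship (.=original, N=cursor N): 1 2 . . . .
Index 0: author = 1

Answer: cursor 1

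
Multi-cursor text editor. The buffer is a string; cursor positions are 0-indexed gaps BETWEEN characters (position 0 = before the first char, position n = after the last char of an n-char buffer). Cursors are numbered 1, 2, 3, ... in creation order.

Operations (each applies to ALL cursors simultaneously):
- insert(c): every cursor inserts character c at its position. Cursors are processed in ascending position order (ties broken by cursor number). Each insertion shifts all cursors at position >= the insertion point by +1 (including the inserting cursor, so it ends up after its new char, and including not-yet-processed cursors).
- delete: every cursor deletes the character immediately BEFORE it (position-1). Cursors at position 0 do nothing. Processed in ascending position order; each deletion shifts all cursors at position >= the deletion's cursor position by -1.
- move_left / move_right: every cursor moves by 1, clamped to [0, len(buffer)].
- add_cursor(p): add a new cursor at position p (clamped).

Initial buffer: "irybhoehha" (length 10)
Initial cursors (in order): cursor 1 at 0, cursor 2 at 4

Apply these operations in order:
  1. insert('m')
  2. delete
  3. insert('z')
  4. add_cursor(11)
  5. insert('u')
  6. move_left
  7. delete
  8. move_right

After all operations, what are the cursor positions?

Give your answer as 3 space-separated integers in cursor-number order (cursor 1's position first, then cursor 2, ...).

After op 1 (insert('m')): buffer="mirybmhoehha" (len 12), cursors c1@1 c2@6, authorship 1....2......
After op 2 (delete): buffer="irybhoehha" (len 10), cursors c1@0 c2@4, authorship ..........
After op 3 (insert('z')): buffer="zirybzhoehha" (len 12), cursors c1@1 c2@6, authorship 1....2......
After op 4 (add_cursor(11)): buffer="zirybzhoehha" (len 12), cursors c1@1 c2@6 c3@11, authorship 1....2......
After op 5 (insert('u')): buffer="zuirybzuhoehhua" (len 15), cursors c1@2 c2@8 c3@14, authorship 11....22.....3.
After op 6 (move_left): buffer="zuirybzuhoehhua" (len 15), cursors c1@1 c2@7 c3@13, authorship 11....22.....3.
After op 7 (delete): buffer="uirybuhoehua" (len 12), cursors c1@0 c2@5 c3@10, authorship 1....2....3.
After op 8 (move_right): buffer="uirybuhoehua" (len 12), cursors c1@1 c2@6 c3@11, authorship 1....2....3.

Answer: 1 6 11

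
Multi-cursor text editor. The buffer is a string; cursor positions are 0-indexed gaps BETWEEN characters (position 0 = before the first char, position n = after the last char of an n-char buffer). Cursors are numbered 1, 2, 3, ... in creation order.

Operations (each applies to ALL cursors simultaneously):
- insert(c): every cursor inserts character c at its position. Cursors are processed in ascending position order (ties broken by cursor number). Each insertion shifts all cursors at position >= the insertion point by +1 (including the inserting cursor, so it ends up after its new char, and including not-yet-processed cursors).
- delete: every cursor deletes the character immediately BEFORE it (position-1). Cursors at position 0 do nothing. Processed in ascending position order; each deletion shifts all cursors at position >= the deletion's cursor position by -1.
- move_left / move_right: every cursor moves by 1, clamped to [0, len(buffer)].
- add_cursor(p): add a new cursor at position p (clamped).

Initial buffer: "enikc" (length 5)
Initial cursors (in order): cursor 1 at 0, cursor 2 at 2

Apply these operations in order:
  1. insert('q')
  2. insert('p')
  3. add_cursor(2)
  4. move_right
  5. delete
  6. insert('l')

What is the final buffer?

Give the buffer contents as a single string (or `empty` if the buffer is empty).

Answer: qllnqplkc

Derivation:
After op 1 (insert('q')): buffer="qenqikc" (len 7), cursors c1@1 c2@4, authorship 1..2...
After op 2 (insert('p')): buffer="qpenqpikc" (len 9), cursors c1@2 c2@6, authorship 11..22...
After op 3 (add_cursor(2)): buffer="qpenqpikc" (len 9), cursors c1@2 c3@2 c2@6, authorship 11..22...
After op 4 (move_right): buffer="qpenqpikc" (len 9), cursors c1@3 c3@3 c2@7, authorship 11..22...
After op 5 (delete): buffer="qnqpkc" (len 6), cursors c1@1 c3@1 c2@4, authorship 1.22..
After op 6 (insert('l')): buffer="qllnqplkc" (len 9), cursors c1@3 c3@3 c2@7, authorship 113.222..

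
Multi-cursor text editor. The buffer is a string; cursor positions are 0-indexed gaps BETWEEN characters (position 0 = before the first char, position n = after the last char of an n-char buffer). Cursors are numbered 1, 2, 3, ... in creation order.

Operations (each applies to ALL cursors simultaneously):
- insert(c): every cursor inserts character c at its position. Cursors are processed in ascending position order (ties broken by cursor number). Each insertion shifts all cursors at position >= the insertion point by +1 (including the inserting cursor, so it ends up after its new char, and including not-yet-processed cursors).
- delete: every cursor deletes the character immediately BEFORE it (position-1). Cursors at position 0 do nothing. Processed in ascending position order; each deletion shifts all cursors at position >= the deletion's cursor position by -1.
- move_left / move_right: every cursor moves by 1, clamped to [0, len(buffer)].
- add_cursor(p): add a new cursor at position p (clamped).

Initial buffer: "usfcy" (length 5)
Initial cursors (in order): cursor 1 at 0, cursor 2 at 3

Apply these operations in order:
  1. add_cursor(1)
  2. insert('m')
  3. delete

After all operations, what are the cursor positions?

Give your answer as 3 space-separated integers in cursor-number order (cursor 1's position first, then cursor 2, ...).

After op 1 (add_cursor(1)): buffer="usfcy" (len 5), cursors c1@0 c3@1 c2@3, authorship .....
After op 2 (insert('m')): buffer="mumsfmcy" (len 8), cursors c1@1 c3@3 c2@6, authorship 1.3..2..
After op 3 (delete): buffer="usfcy" (len 5), cursors c1@0 c3@1 c2@3, authorship .....

Answer: 0 3 1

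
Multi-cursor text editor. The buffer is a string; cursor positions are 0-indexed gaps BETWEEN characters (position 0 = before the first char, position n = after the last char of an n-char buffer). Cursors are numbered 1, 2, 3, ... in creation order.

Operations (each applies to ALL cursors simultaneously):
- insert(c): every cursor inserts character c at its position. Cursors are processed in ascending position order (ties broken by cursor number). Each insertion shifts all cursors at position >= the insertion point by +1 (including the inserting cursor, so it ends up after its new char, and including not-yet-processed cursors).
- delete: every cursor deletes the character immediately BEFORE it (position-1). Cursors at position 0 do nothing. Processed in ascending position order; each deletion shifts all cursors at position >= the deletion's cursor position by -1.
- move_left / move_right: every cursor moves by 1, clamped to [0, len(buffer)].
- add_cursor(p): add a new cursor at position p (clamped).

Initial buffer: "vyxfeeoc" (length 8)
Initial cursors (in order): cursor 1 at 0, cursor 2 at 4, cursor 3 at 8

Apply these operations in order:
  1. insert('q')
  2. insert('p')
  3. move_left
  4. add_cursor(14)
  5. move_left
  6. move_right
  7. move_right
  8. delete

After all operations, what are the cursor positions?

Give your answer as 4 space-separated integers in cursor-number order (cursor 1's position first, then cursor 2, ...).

After op 1 (insert('q')): buffer="qvyxfqeeocq" (len 11), cursors c1@1 c2@6 c3@11, authorship 1....2....3
After op 2 (insert('p')): buffer="qpvyxfqpeeocqp" (len 14), cursors c1@2 c2@8 c3@14, authorship 11....22....33
After op 3 (move_left): buffer="qpvyxfqpeeocqp" (len 14), cursors c1@1 c2@7 c3@13, authorship 11....22....33
After op 4 (add_cursor(14)): buffer="qpvyxfqpeeocqp" (len 14), cursors c1@1 c2@7 c3@13 c4@14, authorship 11....22....33
After op 5 (move_left): buffer="qpvyxfqpeeocqp" (len 14), cursors c1@0 c2@6 c3@12 c4@13, authorship 11....22....33
After op 6 (move_right): buffer="qpvyxfqpeeocqp" (len 14), cursors c1@1 c2@7 c3@13 c4@14, authorship 11....22....33
After op 7 (move_right): buffer="qpvyxfqpeeocqp" (len 14), cursors c1@2 c2@8 c3@14 c4@14, authorship 11....22....33
After op 8 (delete): buffer="qvyxfqeeoc" (len 10), cursors c1@1 c2@6 c3@10 c4@10, authorship 1....2....

Answer: 1 6 10 10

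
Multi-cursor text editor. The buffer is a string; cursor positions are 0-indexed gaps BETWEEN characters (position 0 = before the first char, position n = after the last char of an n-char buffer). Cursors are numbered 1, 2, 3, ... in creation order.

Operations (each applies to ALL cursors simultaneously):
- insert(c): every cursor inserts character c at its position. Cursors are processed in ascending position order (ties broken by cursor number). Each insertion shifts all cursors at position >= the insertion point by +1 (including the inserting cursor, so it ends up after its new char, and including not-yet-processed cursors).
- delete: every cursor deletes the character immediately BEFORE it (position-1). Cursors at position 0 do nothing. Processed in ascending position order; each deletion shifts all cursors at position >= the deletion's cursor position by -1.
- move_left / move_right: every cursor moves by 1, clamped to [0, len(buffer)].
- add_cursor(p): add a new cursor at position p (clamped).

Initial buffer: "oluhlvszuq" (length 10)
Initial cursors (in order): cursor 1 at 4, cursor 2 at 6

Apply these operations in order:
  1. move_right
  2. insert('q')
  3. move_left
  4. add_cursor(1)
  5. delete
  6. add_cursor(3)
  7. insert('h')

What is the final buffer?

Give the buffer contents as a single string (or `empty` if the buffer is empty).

Answer: hluhhhqvhqzuq

Derivation:
After op 1 (move_right): buffer="oluhlvszuq" (len 10), cursors c1@5 c2@7, authorship ..........
After op 2 (insert('q')): buffer="oluhlqvsqzuq" (len 12), cursors c1@6 c2@9, authorship .....1..2...
After op 3 (move_left): buffer="oluhlqvsqzuq" (len 12), cursors c1@5 c2@8, authorship .....1..2...
After op 4 (add_cursor(1)): buffer="oluhlqvsqzuq" (len 12), cursors c3@1 c1@5 c2@8, authorship .....1..2...
After op 5 (delete): buffer="luhqvqzuq" (len 9), cursors c3@0 c1@3 c2@5, authorship ...1.2...
After op 6 (add_cursor(3)): buffer="luhqvqzuq" (len 9), cursors c3@0 c1@3 c4@3 c2@5, authorship ...1.2...
After op 7 (insert('h')): buffer="hluhhhqvhqzuq" (len 13), cursors c3@1 c1@6 c4@6 c2@9, authorship 3...141.22...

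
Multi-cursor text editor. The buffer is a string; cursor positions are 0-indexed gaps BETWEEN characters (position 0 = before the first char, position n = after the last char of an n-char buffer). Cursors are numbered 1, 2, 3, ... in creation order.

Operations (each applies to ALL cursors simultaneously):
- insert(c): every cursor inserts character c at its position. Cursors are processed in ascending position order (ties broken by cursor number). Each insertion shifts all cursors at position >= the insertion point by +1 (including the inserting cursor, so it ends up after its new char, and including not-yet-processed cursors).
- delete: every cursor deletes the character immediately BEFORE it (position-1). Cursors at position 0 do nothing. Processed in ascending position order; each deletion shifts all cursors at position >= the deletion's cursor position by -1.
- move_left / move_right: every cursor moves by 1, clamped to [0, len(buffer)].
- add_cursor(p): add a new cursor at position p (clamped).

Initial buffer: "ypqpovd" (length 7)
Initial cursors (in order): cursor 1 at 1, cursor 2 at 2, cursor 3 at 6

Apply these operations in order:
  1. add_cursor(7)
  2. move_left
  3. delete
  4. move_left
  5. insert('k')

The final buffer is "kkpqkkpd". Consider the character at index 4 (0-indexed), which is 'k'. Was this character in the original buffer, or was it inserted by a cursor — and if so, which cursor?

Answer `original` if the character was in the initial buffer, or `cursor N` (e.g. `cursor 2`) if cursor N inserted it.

Answer: cursor 3

Derivation:
After op 1 (add_cursor(7)): buffer="ypqpovd" (len 7), cursors c1@1 c2@2 c3@6 c4@7, authorship .......
After op 2 (move_left): buffer="ypqpovd" (len 7), cursors c1@0 c2@1 c3@5 c4@6, authorship .......
After op 3 (delete): buffer="pqpd" (len 4), cursors c1@0 c2@0 c3@3 c4@3, authorship ....
After op 4 (move_left): buffer="pqpd" (len 4), cursors c1@0 c2@0 c3@2 c4@2, authorship ....
After op 5 (insert('k')): buffer="kkpqkkpd" (len 8), cursors c1@2 c2@2 c3@6 c4@6, authorship 12..34..
Authorship (.=original, N=cursor N): 1 2 . . 3 4 . .
Index 4: author = 3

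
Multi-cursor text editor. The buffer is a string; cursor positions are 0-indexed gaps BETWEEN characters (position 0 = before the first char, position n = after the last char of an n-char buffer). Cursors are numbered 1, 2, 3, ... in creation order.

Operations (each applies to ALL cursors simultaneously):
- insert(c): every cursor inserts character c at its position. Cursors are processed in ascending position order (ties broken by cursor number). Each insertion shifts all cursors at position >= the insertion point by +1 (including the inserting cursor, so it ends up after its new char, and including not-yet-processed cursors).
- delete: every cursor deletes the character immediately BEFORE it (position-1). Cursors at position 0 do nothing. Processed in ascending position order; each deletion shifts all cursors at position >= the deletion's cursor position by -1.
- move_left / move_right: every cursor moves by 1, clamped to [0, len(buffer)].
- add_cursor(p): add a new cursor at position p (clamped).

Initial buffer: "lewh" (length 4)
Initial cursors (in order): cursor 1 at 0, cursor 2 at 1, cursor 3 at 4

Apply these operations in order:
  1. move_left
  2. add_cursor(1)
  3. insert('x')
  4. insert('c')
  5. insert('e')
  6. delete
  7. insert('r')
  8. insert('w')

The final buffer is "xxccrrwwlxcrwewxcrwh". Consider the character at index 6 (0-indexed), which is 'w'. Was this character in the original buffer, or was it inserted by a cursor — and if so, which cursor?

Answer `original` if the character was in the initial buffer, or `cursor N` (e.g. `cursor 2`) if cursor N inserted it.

After op 1 (move_left): buffer="lewh" (len 4), cursors c1@0 c2@0 c3@3, authorship ....
After op 2 (add_cursor(1)): buffer="lewh" (len 4), cursors c1@0 c2@0 c4@1 c3@3, authorship ....
After op 3 (insert('x')): buffer="xxlxewxh" (len 8), cursors c1@2 c2@2 c4@4 c3@7, authorship 12.4..3.
After op 4 (insert('c')): buffer="xxcclxcewxch" (len 12), cursors c1@4 c2@4 c4@7 c3@11, authorship 1212.44..33.
After op 5 (insert('e')): buffer="xxcceelxceewxceh" (len 16), cursors c1@6 c2@6 c4@10 c3@15, authorship 121212.444..333.
After op 6 (delete): buffer="xxcclxcewxch" (len 12), cursors c1@4 c2@4 c4@7 c3@11, authorship 1212.44..33.
After op 7 (insert('r')): buffer="xxccrrlxcrewxcrh" (len 16), cursors c1@6 c2@6 c4@10 c3@15, authorship 121212.444..333.
After op 8 (insert('w')): buffer="xxccrrwwlxcrwewxcrwh" (len 20), cursors c1@8 c2@8 c4@13 c3@19, authorship 12121212.4444..3333.
Authorship (.=original, N=cursor N): 1 2 1 2 1 2 1 2 . 4 4 4 4 . . 3 3 3 3 .
Index 6: author = 1

Answer: cursor 1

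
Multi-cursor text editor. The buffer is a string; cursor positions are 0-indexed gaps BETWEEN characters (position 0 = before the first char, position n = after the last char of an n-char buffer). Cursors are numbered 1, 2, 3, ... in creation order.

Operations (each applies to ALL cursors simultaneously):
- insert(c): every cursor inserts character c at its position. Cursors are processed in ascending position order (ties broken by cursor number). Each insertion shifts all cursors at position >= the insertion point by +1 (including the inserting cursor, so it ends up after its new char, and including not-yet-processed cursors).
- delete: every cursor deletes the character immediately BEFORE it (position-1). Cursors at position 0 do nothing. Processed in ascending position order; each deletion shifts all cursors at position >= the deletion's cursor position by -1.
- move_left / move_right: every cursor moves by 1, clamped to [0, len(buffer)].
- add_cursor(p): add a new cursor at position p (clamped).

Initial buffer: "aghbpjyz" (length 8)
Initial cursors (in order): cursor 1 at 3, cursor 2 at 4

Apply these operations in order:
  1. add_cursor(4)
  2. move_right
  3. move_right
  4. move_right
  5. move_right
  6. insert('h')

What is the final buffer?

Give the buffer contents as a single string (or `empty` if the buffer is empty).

Answer: aghbpjyhzhh

Derivation:
After op 1 (add_cursor(4)): buffer="aghbpjyz" (len 8), cursors c1@3 c2@4 c3@4, authorship ........
After op 2 (move_right): buffer="aghbpjyz" (len 8), cursors c1@4 c2@5 c3@5, authorship ........
After op 3 (move_right): buffer="aghbpjyz" (len 8), cursors c1@5 c2@6 c3@6, authorship ........
After op 4 (move_right): buffer="aghbpjyz" (len 8), cursors c1@6 c2@7 c3@7, authorship ........
After op 5 (move_right): buffer="aghbpjyz" (len 8), cursors c1@7 c2@8 c3@8, authorship ........
After op 6 (insert('h')): buffer="aghbpjyhzhh" (len 11), cursors c1@8 c2@11 c3@11, authorship .......1.23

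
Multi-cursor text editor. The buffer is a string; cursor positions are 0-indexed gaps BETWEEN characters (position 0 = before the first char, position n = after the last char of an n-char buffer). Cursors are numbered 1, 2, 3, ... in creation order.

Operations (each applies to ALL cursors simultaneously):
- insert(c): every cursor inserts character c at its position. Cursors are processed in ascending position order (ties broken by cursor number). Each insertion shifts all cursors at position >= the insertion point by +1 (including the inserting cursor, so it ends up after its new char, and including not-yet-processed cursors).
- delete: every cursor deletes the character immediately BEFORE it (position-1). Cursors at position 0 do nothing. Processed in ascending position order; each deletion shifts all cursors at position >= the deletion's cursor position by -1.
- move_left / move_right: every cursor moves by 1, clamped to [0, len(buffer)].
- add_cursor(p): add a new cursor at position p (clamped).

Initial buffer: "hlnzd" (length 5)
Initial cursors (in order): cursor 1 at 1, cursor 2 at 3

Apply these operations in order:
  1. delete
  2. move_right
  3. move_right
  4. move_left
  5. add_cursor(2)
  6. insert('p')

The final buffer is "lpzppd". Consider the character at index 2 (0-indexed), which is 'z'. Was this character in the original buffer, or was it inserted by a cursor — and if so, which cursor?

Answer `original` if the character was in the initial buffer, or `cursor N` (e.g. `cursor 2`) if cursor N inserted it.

After op 1 (delete): buffer="lzd" (len 3), cursors c1@0 c2@1, authorship ...
After op 2 (move_right): buffer="lzd" (len 3), cursors c1@1 c2@2, authorship ...
After op 3 (move_right): buffer="lzd" (len 3), cursors c1@2 c2@3, authorship ...
After op 4 (move_left): buffer="lzd" (len 3), cursors c1@1 c2@2, authorship ...
After op 5 (add_cursor(2)): buffer="lzd" (len 3), cursors c1@1 c2@2 c3@2, authorship ...
After op 6 (insert('p')): buffer="lpzppd" (len 6), cursors c1@2 c2@5 c3@5, authorship .1.23.
Authorship (.=original, N=cursor N): . 1 . 2 3 .
Index 2: author = original

Answer: original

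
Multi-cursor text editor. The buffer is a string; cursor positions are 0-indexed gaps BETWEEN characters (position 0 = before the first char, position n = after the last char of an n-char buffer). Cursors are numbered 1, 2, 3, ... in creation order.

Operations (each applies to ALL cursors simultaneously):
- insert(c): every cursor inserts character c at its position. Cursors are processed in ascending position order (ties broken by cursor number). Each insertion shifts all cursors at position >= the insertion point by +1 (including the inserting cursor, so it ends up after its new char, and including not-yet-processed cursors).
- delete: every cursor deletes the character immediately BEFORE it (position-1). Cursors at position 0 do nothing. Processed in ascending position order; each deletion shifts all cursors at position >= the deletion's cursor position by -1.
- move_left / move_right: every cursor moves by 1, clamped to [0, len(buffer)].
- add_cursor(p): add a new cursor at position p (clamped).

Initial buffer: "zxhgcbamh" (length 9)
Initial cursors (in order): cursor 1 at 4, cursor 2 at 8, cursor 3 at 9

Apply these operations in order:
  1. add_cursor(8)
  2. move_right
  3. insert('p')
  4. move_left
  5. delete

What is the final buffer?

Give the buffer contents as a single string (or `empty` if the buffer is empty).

Answer: zxhgpbamp

Derivation:
After op 1 (add_cursor(8)): buffer="zxhgcbamh" (len 9), cursors c1@4 c2@8 c4@8 c3@9, authorship .........
After op 2 (move_right): buffer="zxhgcbamh" (len 9), cursors c1@5 c2@9 c3@9 c4@9, authorship .........
After op 3 (insert('p')): buffer="zxhgcpbamhppp" (len 13), cursors c1@6 c2@13 c3@13 c4@13, authorship .....1....234
After op 4 (move_left): buffer="zxhgcpbamhppp" (len 13), cursors c1@5 c2@12 c3@12 c4@12, authorship .....1....234
After op 5 (delete): buffer="zxhgpbamp" (len 9), cursors c1@4 c2@8 c3@8 c4@8, authorship ....1...4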